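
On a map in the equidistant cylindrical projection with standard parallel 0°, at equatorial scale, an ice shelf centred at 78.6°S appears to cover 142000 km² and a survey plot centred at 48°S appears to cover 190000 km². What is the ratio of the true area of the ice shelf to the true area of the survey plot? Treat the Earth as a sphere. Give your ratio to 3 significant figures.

On the plate carrée, areal scale = h·k = 1 × sec φ, so true area = apparent × cos φ.
True area of ice shelf: 142000 × cos(78.6°) = 142000 × 0.1977 = 28070 km².
True area of survey plot: 190000 × cos(48°) = 190000 × 0.6691 = 127100 km².
Ratio = 28070 / 127100 ≈ 0.221.

0.221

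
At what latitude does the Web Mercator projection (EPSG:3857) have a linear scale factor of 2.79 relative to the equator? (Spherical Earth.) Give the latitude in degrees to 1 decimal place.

Mercator scale is k = sec φ = 1/cos φ.
1/cos φ = 2.79  ⇒  cos φ = 0.3584  ⇒  φ = arccos(0.3584) ≈ 69.0°.

69.0°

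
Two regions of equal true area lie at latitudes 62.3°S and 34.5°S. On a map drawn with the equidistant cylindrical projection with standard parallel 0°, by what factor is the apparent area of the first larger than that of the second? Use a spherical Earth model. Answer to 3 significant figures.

1.77

Plate carrée maps x = Rλ, y = Rφ. The meridian scale is h = 1 and the parallel scale is k = 1/cos φ = sec φ.
Areal scale at 62.3°: h·k = 1.000 × 2.151 = 2.151.
Areal scale at 34.5°: h·k = 1.000 × 1.213 = 1.213.
Ratio = 2.151/1.213 ≈ 1.77.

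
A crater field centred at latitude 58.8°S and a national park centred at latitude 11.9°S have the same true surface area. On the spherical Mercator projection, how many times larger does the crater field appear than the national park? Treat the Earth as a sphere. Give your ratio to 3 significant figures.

3.57

Mercator is conformal with k = sec φ, so areal scale = k² = sec²φ.
At 58.8°: sec²(58.8°) = 1/0.5180² = 3.726.
At 11.9°: sec²(11.9°) = 1/0.9785² = 1.044.
Ratio = 3.726/1.044 = cos²(11.9°)/cos²(58.8°) ≈ 3.57.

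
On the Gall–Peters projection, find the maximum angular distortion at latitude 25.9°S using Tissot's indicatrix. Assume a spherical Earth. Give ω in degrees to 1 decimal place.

27.3°

Gall–Peters is a cylindrical equal-area projection with standard parallels at ±45°. A cylindrical equal-area projection with standard parallel φ₀ has meridian scale h = cos φ / cos φ₀ and parallel scale k = cos φ₀ / cos φ (so areas are preserved, h·k = 1).
At 25.9°: h = 1.272, k = 0.7861; principal scales a = 1.272, b = 0.7861.
sin(ω/2) = (a − b)/(a + b) = 0.4861/2.058 = 0.2362, so ω = 2 arcsin(0.2362) ≈ 27.3°.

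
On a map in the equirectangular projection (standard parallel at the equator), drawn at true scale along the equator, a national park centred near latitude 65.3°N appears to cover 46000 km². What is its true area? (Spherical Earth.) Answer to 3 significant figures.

19200 km²

For the equirectangular projection with φ₀ = 0 (plate carrée), h = 1 along meridians and k = sec φ along parallels.
Areal scale = h·k = 1 × sec φ; at 65.3°, h = 1.000, k = 2.393, so h·k = 2.393.
True area = apparent / (areal scale) = 46000 / 2.393 ≈ 19200 km².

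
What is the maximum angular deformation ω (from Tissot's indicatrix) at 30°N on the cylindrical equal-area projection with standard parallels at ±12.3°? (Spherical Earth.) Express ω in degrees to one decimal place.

Cylindrical equal-area (φ₀ = 12.3°): h = cos φ / cos 12.3° along meridians, k = cos 12.3° / cos φ along parallels; h·k = 1.
At 30°: h = 0.8864, k = 1.128; principal scales a = 1.128, b = 0.8864.
sin(ω/2) = (a − b)/(a + b) = 0.2418/2.015 = 0.1200, so ω = 2 arcsin(0.1200) ≈ 13.8°.

13.8°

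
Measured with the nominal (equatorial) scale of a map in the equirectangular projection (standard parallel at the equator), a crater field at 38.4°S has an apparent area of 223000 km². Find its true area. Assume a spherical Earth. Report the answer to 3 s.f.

Plate carrée maps x = Rλ, y = Rφ. The meridian scale is h = 1 and the parallel scale is k = 1/cos φ = sec φ.
Areal scale = h·k = 1 × sec φ; at 38.4°, h = 1.000, k = 1.276, so h·k = 1.276.
True area = apparent / (areal scale) = 223000 / 1.276 ≈ 175000 km².

175000 km²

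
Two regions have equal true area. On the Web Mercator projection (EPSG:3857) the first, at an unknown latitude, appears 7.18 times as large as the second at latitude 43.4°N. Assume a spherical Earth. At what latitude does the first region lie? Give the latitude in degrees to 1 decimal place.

For equal true areas on Mercator, apparent areas scale as sec²φ, so the ratio is cos²φ₂ / cos²φ₁.
cos²φ₂ / cos²φ₁ = 7.18  ⇒  cos φ₁ = cos 43.4° / √7.18 = 0.7266/2.680 = 0.2712.
φ₁ = arccos(0.2712) ≈ 74.3°.

74.3°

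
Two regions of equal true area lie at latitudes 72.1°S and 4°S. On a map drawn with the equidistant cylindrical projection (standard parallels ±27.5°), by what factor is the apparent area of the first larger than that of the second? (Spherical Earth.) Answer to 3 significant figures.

3.25

The equidistant cylindrical projection with φ₀ = 27.5° has h = 1 (meridians true) and k = cos φ₀ / cos φ along parallels.
Areal scale at 72.1°: h·k = 1.000 × 2.886 = 2.886.
Areal scale at 4°: h·k = 1.000 × 0.8892 = 0.8892.
Ratio = 2.886/0.8892 ≈ 3.25.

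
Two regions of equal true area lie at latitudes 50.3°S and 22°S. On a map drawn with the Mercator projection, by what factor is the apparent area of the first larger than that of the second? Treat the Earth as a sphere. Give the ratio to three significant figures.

Mercator is conformal with k = sec φ, so areal scale = k² = sec²φ.
At 50.3°: sec²(50.3°) = 1/0.6388² = 2.451.
At 22°: sec²(22°) = 1/0.9272² = 1.163.
Ratio = 2.451/1.163 = cos²(22°)/cos²(50.3°) ≈ 2.11.

2.11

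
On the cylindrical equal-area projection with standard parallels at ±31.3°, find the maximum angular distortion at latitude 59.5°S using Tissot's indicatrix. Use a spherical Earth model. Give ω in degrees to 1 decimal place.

A cylindrical equal-area projection with standard parallel φ₀ has meridian scale h = cos φ / cos φ₀ and parallel scale k = cos φ₀ / cos φ (so areas are preserved, h·k = 1).
At 59.5°: h = 0.5940, k = 1.684; principal scales a = 1.684, b = 0.5940.
sin(ω/2) = (a − b)/(a + b) = 1.090/2.278 = 0.4784, so ω = 2 arcsin(0.4784) ≈ 57.2°.

57.2°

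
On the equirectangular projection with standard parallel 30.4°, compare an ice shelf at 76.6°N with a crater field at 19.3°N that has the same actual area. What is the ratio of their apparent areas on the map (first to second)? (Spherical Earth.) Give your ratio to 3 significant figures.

4.07

In the equirectangular projection with standard parallel φ₀ = 30.4° (x = Rλ cos φ₀, y = Rφ), meridians are true-scale (h = 1) and the parallel scale is k = cos φ₀ / cos φ.
Areal scale at 76.6°: h·k = 1.000 × 3.722 = 3.722.
Areal scale at 19.3°: h·k = 1.000 × 0.9139 = 0.9139.
Ratio = 3.722/0.9139 ≈ 4.07.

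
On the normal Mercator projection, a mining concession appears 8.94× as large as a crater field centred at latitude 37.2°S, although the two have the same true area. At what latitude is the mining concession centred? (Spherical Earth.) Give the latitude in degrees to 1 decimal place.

74.5°

Mercator areal scale is sec²φ, so apparent-area ratio = sec²φ₁ / sec²φ₂ = cos²φ₂ / cos²φ₁.
cos²φ₂ / cos²φ₁ = 8.94  ⇒  cos φ₁ = cos 37.2° / √8.94 = 0.7965/2.990 = 0.2664.
φ₁ = arccos(0.2664) ≈ 74.5°.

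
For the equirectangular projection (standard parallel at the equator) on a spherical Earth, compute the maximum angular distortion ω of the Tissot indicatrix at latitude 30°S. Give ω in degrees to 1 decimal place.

8.2°

Plate carrée maps x = Rλ, y = Rφ. The meridian scale is h = 1 and the parallel scale is k = 1/cos φ = sec φ.
At 30°: h = 1.000, k = 1.155; principal scales a = 1.155, b = 1.000.
sin(ω/2) = (a − b)/(a + b) = 0.1547/2.155 = 0.07180, so ω = 2 arcsin(0.07180) ≈ 8.2°.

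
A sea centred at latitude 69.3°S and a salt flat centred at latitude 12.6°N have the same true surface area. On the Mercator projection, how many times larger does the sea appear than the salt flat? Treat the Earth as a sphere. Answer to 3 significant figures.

7.62

Mercator areal scale is sec²φ.
At 69.3°: sec²(69.3°) = 1/0.3535² = 8.004.
At 12.6°: sec²(12.6°) = 1/0.9759² = 1.050.
Ratio = 8.004/1.050 = cos²(12.6°)/cos²(69.3°) ≈ 7.62.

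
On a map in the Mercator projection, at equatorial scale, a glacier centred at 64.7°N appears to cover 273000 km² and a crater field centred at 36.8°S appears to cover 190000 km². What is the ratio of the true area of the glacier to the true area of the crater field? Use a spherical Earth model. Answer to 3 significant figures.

0.409

Since Mercator area scale is 1/cos²φ, the true area equals the apparent area multiplied by cos²φ.
True area of glacier: 273000 × cos²(64.7°) = 273000 × 0.1826 = 49860 km².
True area of crater field: 190000 × cos²(36.8°) = 190000 × 0.6412 = 121800 km².
Ratio = 49860 / 121800 ≈ 0.409.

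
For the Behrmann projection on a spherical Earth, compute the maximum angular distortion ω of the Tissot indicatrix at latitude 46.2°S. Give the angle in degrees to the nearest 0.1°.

25.5°

Behrmann is a cylindrical equal-area projection with standard parallels at ±30°. For cylindrical equal-area with standard parallel φ₀, h = cos φ / cos φ₀ and k = cos φ₀ / cos φ, so h·k = 1.
At 46.2°: h = 0.7992, k = 1.251; principal scales a = 1.251, b = 0.7992.
sin(ω/2) = (a − b)/(a + b) = 0.4520/2.050 = 0.2204, so ω = 2 arcsin(0.2204) ≈ 25.5°.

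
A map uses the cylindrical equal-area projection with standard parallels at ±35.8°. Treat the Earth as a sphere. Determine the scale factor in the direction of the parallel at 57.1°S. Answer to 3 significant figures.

For cylindrical equal-area with standard parallel φ₀, h = cos φ / cos φ₀ and k = cos φ₀ / cos φ, so h·k = 1.
k = cos 35.8° / cos 57.1° = 0.8111/0.5432 = 1.493.

1.49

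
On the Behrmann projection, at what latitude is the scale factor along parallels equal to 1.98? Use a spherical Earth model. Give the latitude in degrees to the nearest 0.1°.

Behrmann is a cylindrical equal-area projection with standard parallels at ±30°. For cylindrical equal-area with standard parallel φ₀, h = cos φ / cos φ₀ and k = cos φ₀ / cos φ, so h·k = 1.
k = cos φ₀ / cos φ = 1.98  ⇒  cos φ = cos 30° / 1.98 = 0.4374.
φ = arccos(0.4374) ≈ 64.1°.

64.1°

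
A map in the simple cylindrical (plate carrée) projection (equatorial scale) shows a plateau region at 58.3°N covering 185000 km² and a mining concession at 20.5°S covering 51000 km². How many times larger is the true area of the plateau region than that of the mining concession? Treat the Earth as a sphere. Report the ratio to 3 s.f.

On the plate carrée, areal scale = h·k = 1 × sec φ, so true area = apparent × cos φ.
True area of plateau region: 185000 × cos(58.3°) = 185000 × 0.5255 = 97210 km².
True area of mining concession: 51000 × cos(20.5°) = 51000 × 0.9367 = 47770 km².
Ratio = 97210 / 47770 ≈ 2.03.

2.03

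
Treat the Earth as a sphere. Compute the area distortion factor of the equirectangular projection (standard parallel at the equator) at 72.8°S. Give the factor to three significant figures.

For the equirectangular projection with φ₀ = 0 (plate carrée), h = 1 along meridians and k = sec φ along parallels.
Areal scale = h·k = 1 × sec φ; at 72.8°, h = 1.000, k = 3.382, so h·k = 3.382.

3.38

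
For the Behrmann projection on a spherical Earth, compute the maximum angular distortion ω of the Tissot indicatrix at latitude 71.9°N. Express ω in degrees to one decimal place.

The Behrmann projection is cylindrical equal-area with φ₀ = 30°. For cylindrical equal-area with standard parallel φ₀, h = cos φ / cos φ₀ and k = cos φ₀ / cos φ, so h·k = 1.
At 71.9°: h = 0.3587, k = 2.788; principal scales a = 2.788, b = 0.3587.
sin(ω/2) = (a − b)/(a + b) = 2.429/3.146 = 0.7720, so ω = 2 arcsin(0.7720) ≈ 101.1°.

101.1°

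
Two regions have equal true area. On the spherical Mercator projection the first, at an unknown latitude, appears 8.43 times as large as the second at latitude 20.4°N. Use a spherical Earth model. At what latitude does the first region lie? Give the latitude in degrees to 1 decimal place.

On Mercator, (apparent₁)/(apparent₂) = sec²φ₁ / sec²φ₂ when true areas are equal.
cos²φ₂ / cos²φ₁ = 8.43  ⇒  cos φ₁ = cos 20.4° / √8.43 = 0.9373/2.903 = 0.3228.
φ₁ = arccos(0.3228) ≈ 71.2°.

71.2°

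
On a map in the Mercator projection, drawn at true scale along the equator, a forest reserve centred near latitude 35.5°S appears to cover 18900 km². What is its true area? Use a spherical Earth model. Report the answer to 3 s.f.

Mercator is conformal, so the point scale is isotropic: h = k = sec φ = 1/cos φ.
Areal scale = k² = sec²φ = 1/cos²(35.5°) = 1/0.8141² = 1.509.
True area = apparent / (areal scale) = 18900 / 1.509 ≈ 12500 km².

12500 km²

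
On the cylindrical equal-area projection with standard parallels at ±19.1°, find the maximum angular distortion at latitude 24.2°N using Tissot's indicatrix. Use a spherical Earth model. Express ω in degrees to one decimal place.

4.1°

Cylindrical equal-area (φ₀ = 19.1°): h = cos φ / cos 19.1° along meridians, k = cos 19.1° / cos φ along parallels; h·k = 1.
At 24.2°: h = 0.9653, k = 1.036; principal scales a = 1.036, b = 0.9653.
sin(ω/2) = (a − b)/(a + b) = 0.07073/2.001 = 0.03534, so ω = 2 arcsin(0.03534) ≈ 4.1°.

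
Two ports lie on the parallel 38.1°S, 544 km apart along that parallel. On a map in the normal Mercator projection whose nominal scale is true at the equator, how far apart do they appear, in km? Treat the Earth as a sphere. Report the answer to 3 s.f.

For Mercator, h = k = sec φ (a conformal cylindrical projection has a single point scale, 1/cos φ).
Along the parallel, k = sec 38.1° = 1/0.7869 = 1.271.
Map distance = 544 × 1.271 ≈ 691 km.

691 km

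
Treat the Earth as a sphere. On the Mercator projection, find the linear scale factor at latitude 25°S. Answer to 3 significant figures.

For Mercator, h = k = sec φ (a conformal cylindrical projection has a single point scale, 1/cos φ).
k = 1/cos 25° = 1/0.9063 = 1.103.

1.10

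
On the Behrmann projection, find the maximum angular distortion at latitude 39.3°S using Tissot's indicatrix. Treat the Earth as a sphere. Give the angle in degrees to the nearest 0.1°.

The Behrmann projection is cylindrical equal-area with φ₀ = 30°. For cylindrical equal-area with standard parallel φ₀, h = cos φ / cos φ₀ and k = cos φ₀ / cos φ, so h·k = 1.
At 39.3°: h = 0.8936, k = 1.119; principal scales a = 1.119, b = 0.8936.
sin(ω/2) = (a − b)/(a + b) = 0.2256/2.013 = 0.1121, so ω = 2 arcsin(0.1121) ≈ 12.9°.

12.9°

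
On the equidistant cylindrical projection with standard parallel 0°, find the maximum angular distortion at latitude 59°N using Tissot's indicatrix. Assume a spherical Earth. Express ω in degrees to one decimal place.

37.3°

Plate carrée maps x = Rλ, y = Rφ. The meridian scale is h = 1 and the parallel scale is k = 1/cos φ = sec φ.
At 59°: h = 1.000, k = 1.942; principal scales a = 1.942, b = 1.000.
sin(ω/2) = (a − b)/(a + b) = 0.9416/2.942 = 0.3201, so ω = 2 arcsin(0.3201) ≈ 37.3°.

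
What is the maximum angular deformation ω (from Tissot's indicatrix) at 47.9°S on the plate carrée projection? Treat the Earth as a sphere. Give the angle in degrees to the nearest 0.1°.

22.8°

For the equirectangular projection with φ₀ = 0 (plate carrée), h = 1 along meridians and k = sec φ along parallels.
At 47.9°: h = 1.000, k = 1.492; principal scales a = 1.492, b = 1.000.
sin(ω/2) = (a − b)/(a + b) = 0.4916/2.492 = 0.1973, so ω = 2 arcsin(0.1973) ≈ 22.8°.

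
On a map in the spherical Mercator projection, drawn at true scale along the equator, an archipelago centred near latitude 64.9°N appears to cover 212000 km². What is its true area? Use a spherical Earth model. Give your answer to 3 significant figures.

Mercator is conformal, so the point scale is isotropic: h = k = sec φ = 1/cos φ.
Areal scale = k² = sec²φ = 1/cos²(64.9°) = 1/0.4242² = 5.557.
True area = apparent / (areal scale) = 212000 / 5.557 ≈ 38100 km².

38100 km²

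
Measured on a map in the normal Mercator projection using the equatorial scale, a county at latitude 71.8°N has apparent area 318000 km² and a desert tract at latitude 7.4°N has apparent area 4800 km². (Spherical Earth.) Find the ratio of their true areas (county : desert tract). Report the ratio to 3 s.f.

Mercator's areal exaggeration is sec²φ; hence true area = (apparent area) · cos²φ.
True area of county: 318000 × cos²(71.8°) = 318000 × 0.09755 = 31020 km².
True area of desert tract: 4800 × cos²(7.4°) = 4800 × 0.9834 = 4720 km².
Ratio = 31020 / 4720 ≈ 6.57.

6.57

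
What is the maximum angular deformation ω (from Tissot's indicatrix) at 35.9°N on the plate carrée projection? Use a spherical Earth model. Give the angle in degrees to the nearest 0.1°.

Plate carrée maps x = Rλ, y = Rφ. The meridian scale is h = 1 and the parallel scale is k = 1/cos φ = sec φ.
At 35.9°: h = 1.000, k = 1.235; principal scales a = 1.235, b = 1.000.
sin(ω/2) = (a − b)/(a + b) = 0.2345/2.235 = 0.1049, so ω = 2 arcsin(0.1049) ≈ 12.0°.

12.0°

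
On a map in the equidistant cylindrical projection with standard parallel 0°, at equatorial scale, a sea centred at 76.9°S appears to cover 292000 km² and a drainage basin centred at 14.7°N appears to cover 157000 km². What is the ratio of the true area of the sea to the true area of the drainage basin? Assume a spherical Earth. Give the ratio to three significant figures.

0.436

On the plate carrée, areal scale = h·k = 1 × sec φ, so true area = apparent × cos φ.
True area of sea: 292000 × cos(76.9°) = 292000 × 0.2267 = 66180 km².
True area of drainage basin: 157000 × cos(14.7°) = 157000 × 0.9673 = 151900 km².
Ratio = 66180 / 151900 ≈ 0.436.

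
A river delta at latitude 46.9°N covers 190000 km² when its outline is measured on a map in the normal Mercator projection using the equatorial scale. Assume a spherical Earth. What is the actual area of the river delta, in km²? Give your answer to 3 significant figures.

88700 km²

Mercator is conformal, so the point scale is isotropic: h = k = sec φ = 1/cos φ.
Areal scale = k² = sec²φ = 1/cos²(46.9°) = 1/0.6833² = 2.142.
True area = apparent / (areal scale) = 190000 / 2.142 ≈ 88700 km².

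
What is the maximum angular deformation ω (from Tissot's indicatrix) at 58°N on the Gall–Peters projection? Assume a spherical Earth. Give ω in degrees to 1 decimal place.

32.6°

The Gall–Peters projection is cylindrical equal-area with φ₀ = 45°. For cylindrical equal-area with standard parallel φ₀, h = cos φ / cos φ₀ and k = cos φ₀ / cos φ, so h·k = 1.
At 58°: h = 0.7494, k = 1.334; principal scales a = 1.334, b = 0.7494.
sin(ω/2) = (a − b)/(a + b) = 0.5849/2.084 = 0.2807, so ω = 2 arcsin(0.2807) ≈ 32.6°.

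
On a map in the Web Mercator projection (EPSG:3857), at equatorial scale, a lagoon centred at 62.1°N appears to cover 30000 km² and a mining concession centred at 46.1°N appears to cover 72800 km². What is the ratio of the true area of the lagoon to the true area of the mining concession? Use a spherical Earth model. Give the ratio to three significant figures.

Since Mercator area scale is 1/cos²φ, the true area equals the apparent area multiplied by cos²φ.
True area of lagoon: 30000 × cos²(62.1°) = 30000 × 0.2190 = 6569 km².
True area of mining concession: 72800 × cos²(46.1°) = 72800 × 0.4808 = 35000 km².
Ratio = 6569 / 35000 ≈ 0.188.

0.188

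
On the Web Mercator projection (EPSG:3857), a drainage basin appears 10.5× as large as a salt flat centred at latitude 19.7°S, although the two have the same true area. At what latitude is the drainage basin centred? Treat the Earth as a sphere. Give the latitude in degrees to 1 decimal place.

For equal true areas on Mercator, apparent areas scale as sec²φ, so the ratio is cos²φ₂ / cos²φ₁.
cos²φ₂ / cos²φ₁ = 10.5  ⇒  cos φ₁ = cos 19.7° / √10.5 = 0.9415/3.240 = 0.2905.
φ₁ = arccos(0.2905) ≈ 73.1°.

73.1°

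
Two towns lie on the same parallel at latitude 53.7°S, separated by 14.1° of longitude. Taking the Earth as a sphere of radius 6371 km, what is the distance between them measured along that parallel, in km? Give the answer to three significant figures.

Arc length along a parallel = R cos φ · Δλ (with Δλ in radians).
= 6371 × cos 53.7° × (14.1° × π/180) = 6371 × 0.5920 × 0.2461 ≈ 928 km.

928 km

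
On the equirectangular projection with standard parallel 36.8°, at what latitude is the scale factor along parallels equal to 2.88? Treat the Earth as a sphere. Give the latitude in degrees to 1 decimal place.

The equidistant cylindrical projection with φ₀ = 36.8° has h = 1 (meridians true) and k = cos φ₀ / cos φ along parallels.
k = cos φ₀ / cos φ = 2.88  ⇒  cos φ = cos 36.8° / 2.88 = 0.2780.
φ = arccos(0.2780) ≈ 73.9°.

73.9°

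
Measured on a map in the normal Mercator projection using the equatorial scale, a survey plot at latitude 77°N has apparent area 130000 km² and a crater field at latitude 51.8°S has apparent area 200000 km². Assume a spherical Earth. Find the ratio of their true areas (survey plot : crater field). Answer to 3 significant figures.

0.0860

Since Mercator area scale is 1/cos²φ, the true area equals the apparent area multiplied by cos²φ.
True area of survey plot: 130000 × cos²(77°) = 130000 × 0.05060 = 6578 km².
True area of crater field: 200000 × cos²(51.8°) = 200000 × 0.3824 = 76490 km².
Ratio = 6578 / 76490 ≈ 0.0860.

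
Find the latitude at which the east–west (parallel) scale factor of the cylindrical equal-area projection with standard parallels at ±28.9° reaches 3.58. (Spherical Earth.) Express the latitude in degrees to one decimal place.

For cylindrical equal-area with standard parallel φ₀, h = cos φ / cos φ₀ and k = cos φ₀ / cos φ, so h·k = 1.
k = cos φ₀ / cos φ = 3.58  ⇒  cos φ = cos 28.9° / 3.58 = 0.2445.
φ = arccos(0.2445) ≈ 75.8°.

75.8°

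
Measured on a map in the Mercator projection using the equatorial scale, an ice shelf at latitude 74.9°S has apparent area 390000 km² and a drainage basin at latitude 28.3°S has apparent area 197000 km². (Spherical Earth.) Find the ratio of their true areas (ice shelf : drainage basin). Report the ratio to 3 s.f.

On Mercator the areal scale is sec²φ, so true area = apparent × cos²φ.
True area of ice shelf: 390000 × cos²(74.9°) = 390000 × 0.06786 = 26470 km².
True area of drainage basin: 197000 × cos²(28.3°) = 197000 × 0.7752 = 152700 km².
Ratio = 26470 / 152700 ≈ 0.173.

0.173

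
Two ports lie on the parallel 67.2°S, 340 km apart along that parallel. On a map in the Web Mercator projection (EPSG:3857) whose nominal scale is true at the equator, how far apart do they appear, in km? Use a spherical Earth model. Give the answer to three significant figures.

877 km

Mercator is conformal, so the point scale is isotropic: h = k = sec φ = 1/cos φ.
Along the parallel, k = sec 67.2° = 1/0.3875 = 2.581.
Map distance = 340 × 2.581 ≈ 877 km.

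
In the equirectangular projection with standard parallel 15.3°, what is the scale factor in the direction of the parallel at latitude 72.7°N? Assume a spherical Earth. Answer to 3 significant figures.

3.24

The equidistant cylindrical projection with φ₀ = 15.3° has h = 1 (meridians true) and k = cos φ₀ / cos φ along parallels.
k = cos 15.3° / cos 72.7° = 0.9646/0.2974 = 3.244.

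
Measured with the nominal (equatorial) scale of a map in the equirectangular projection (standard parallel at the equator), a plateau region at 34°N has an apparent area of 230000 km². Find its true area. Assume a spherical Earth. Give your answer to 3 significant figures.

Plate carrée maps x = Rλ, y = Rφ. The meridian scale is h = 1 and the parallel scale is k = 1/cos φ = sec φ.
Areal scale = h·k = 1 × sec φ; at 34°, h = 1.000, k = 1.206, so h·k = 1.206.
True area = apparent / (areal scale) = 230000 / 1.206 ≈ 191000 km².

191000 km²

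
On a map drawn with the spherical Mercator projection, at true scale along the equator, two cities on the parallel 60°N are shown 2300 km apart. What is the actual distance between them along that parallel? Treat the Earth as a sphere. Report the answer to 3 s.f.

1150 km

Mercator is conformal, so the point scale is isotropic: h = k = sec φ = 1/cos φ.
Along the parallel at 60°, map distances are exaggerated by k = sec 60° = 2.000.
True distance = 2300 / 2.000 = 2300 × cos 60° ≈ 1150 km.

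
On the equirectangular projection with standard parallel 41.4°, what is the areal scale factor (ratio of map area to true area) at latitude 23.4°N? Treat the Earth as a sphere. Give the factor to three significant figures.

0.817

The equidistant cylindrical projection with φ₀ = 41.4° has h = 1 (meridians true) and k = cos φ₀ / cos φ along parallels.
Areal scale = h·k = 1 × cos φ₀ / cos φ; at 23.4°, h = 1.000, k = 0.8173, so h·k = 0.8173.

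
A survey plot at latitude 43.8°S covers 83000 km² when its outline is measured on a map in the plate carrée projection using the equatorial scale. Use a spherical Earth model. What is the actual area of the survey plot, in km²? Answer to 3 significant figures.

59900 km²

For the equirectangular projection with φ₀ = 0 (plate carrée), h = 1 along meridians and k = sec φ along parallels.
Areal scale = h·k = 1 × sec φ; at 43.8°, h = 1.000, k = 1.386, so h·k = 1.386.
True area = apparent / (areal scale) = 83000 / 1.386 ≈ 59900 km².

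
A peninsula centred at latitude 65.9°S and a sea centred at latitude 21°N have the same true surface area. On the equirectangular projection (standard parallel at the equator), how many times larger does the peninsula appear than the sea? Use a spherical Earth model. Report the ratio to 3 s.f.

2.29

In the plate carrée (x = Rλ, y = Rφ), meridians are true-scale (h = 1) and parallels are stretched by k = sec φ.
Areal scale at 65.9°: h·k = 1.000 × 2.449 = 2.449.
Areal scale at 21°: h·k = 1.000 × 1.071 = 1.071.
Ratio = 2.449/1.071 ≈ 2.29.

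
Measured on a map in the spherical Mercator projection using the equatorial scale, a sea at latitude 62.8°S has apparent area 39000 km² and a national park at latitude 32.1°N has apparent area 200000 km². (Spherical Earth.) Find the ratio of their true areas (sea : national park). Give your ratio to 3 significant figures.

On Mercator the areal scale is sec²φ, so true area = apparent × cos²φ.
True area of sea: 39000 × cos²(62.8°) = 39000 × 0.2089 = 8149 km².
True area of national park: 200000 × cos²(32.1°) = 200000 × 0.7176 = 143500 km².
Ratio = 8149 / 143500 ≈ 0.0568.

0.0568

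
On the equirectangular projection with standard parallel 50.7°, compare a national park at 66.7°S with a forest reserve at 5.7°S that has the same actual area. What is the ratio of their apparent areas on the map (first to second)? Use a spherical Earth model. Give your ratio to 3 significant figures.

The equidistant cylindrical projection with φ₀ = 50.7° has h = 1 (meridians true) and k = cos φ₀ / cos φ along parallels.
Areal scale at 66.7°: h·k = 1.000 × 1.601 = 1.601.
Areal scale at 5.7°: h·k = 1.000 × 0.6365 = 0.6365.
Ratio = 1.601/0.6365 ≈ 2.52.

2.52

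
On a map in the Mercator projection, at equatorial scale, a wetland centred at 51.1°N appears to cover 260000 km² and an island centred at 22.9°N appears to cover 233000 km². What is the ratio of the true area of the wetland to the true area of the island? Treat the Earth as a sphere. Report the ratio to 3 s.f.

0.519

Since Mercator area scale is 1/cos²φ, the true area equals the apparent area multiplied by cos²φ.
True area of wetland: 260000 × cos²(51.1°) = 260000 × 0.3943 = 102500 km².
True area of island: 233000 × cos²(22.9°) = 233000 × 0.8486 = 197700 km².
Ratio = 102500 / 197700 ≈ 0.519.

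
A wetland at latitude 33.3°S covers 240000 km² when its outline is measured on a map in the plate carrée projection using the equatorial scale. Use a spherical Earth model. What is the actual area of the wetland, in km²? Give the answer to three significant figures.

For the equirectangular projection with φ₀ = 0 (plate carrée), h = 1 along meridians and k = sec φ along parallels.
Areal scale = h·k = 1 × sec φ; at 33.3°, h = 1.000, k = 1.196, so h·k = 1.196.
True area = apparent / (areal scale) = 240000 / 1.196 ≈ 201000 km².

201000 km²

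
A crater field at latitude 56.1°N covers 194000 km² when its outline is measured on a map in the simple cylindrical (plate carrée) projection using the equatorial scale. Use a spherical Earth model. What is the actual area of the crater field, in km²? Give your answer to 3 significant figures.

In the plate carrée (x = Rλ, y = Rφ), meridians are true-scale (h = 1) and parallels are stretched by k = sec φ.
Areal scale = h·k = 1 × sec φ; at 56.1°, h = 1.000, k = 1.793, so h·k = 1.793.
True area = apparent / (areal scale) = 194000 / 1.793 ≈ 108000 km².

108000 km²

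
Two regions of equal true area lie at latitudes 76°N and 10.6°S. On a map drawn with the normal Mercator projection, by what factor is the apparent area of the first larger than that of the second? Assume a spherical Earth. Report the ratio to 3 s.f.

16.5

Mercator is conformal with k = sec φ, so areal scale = k² = sec²φ.
At 76°: sec²(76°) = 1/0.2419² = 17.09.
At 10.6°: sec²(10.6°) = 1/0.9829² = 1.035.
Ratio = 17.09/1.035 = cos²(10.6°)/cos²(76°) ≈ 16.5.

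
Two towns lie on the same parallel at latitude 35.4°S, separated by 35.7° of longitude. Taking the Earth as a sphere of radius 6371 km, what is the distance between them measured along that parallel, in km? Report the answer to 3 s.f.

3240 km

Arc length along a parallel = R cos φ · Δλ (with Δλ in radians).
= 6371 × cos 35.4° × (35.7° × π/180) = 6371 × 0.8151 × 0.6231 ≈ 3240 km.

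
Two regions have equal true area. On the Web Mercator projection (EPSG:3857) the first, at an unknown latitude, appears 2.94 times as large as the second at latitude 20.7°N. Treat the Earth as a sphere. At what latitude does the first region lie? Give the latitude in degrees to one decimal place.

56.9°

On Mercator, (apparent₁)/(apparent₂) = sec²φ₁ / sec²φ₂ when true areas are equal.
cos²φ₂ / cos²φ₁ = 2.94  ⇒  cos φ₁ = cos 20.7° / √2.94 = 0.9354/1.715 = 0.5456.
φ₁ = arccos(0.5456) ≈ 56.9°.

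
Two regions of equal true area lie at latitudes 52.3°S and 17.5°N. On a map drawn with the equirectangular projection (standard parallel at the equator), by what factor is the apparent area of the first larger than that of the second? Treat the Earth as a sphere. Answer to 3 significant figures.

1.56

Plate carrée maps x = Rλ, y = Rφ. The meridian scale is h = 1 and the parallel scale is k = 1/cos φ = sec φ.
Areal scale at 52.3°: h·k = 1.000 × 1.635 = 1.635.
Areal scale at 17.5°: h·k = 1.000 × 1.049 = 1.049.
Ratio = 1.635/1.049 ≈ 1.56.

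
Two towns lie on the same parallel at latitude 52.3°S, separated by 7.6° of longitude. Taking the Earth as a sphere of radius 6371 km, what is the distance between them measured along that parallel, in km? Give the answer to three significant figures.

Arc length along a parallel = R cos φ · Δλ (with Δλ in radians).
= 6371 × cos 52.3° × (7.6° × π/180) = 6371 × 0.6115 × 0.1326 ≈ 517 km.

517 km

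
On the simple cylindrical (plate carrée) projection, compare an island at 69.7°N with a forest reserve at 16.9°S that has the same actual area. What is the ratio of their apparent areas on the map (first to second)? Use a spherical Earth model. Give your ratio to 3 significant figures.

For the equirectangular projection with φ₀ = 0 (plate carrée), h = 1 along meridians and k = sec φ along parallels.
Areal scale at 69.7°: h·k = 1.000 × 2.882 = 2.882.
Areal scale at 16.9°: h·k = 1.000 × 1.045 = 1.045.
Ratio = 2.882/1.045 ≈ 2.76.

2.76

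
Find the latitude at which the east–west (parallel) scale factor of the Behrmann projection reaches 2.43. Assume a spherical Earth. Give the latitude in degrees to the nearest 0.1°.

The Behrmann projection is cylindrical equal-area with φ₀ = 30°. For cylindrical equal-area with standard parallel φ₀, h = cos φ / cos φ₀ and k = cos φ₀ / cos φ, so h·k = 1.
k = cos φ₀ / cos φ = 2.43  ⇒  cos φ = cos 30° / 2.43 = 0.3564.
φ = arccos(0.3564) ≈ 69.1°.

69.1°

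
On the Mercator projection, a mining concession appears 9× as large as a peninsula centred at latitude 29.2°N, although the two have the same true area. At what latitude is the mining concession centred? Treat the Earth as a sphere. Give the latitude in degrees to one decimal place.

73.1°

Mercator areal scale is sec²φ, so apparent-area ratio = sec²φ₁ / sec²φ₂ = cos²φ₂ / cos²φ₁.
cos²φ₂ / cos²φ₁ = 9  ⇒  cos φ₁ = cos 29.2° / √9 = 0.8729/3.000 = 0.2910.
φ₁ = arccos(0.2910) ≈ 73.1°.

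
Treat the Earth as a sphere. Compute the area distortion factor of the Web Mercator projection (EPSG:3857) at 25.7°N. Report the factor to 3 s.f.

The Mercator projection is conformal; its linear scale factor is the same in every direction and equals sec φ = 1/cos φ.
Areal scale = k² = sec²φ = 1/cos²(25.7°) = 1/0.9011² = 1.232.

1.23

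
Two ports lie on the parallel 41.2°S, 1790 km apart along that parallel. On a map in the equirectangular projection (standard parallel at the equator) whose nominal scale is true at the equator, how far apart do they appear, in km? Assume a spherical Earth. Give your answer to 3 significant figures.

2380 km

In the plate carrée (x = Rλ, y = Rφ), meridians are true-scale (h = 1) and parallels are stretched by k = sec φ.
Along the parallel, k = sec 41.2° = 1/0.7524 = 1.329.
Map distance = 1790 × 1.329 ≈ 2380 km.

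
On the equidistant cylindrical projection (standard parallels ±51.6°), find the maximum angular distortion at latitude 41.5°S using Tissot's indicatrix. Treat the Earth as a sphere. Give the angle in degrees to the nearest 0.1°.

With standard parallel φ₀ = 51.6°, the equirectangular projection gives x = Rλ cos φ₀, y = Rφ, so h = 1 and k = cos 51.6° / cos φ.
At 41.5°: h = 1.000, k = 0.8294; principal scales a = 1.000, b = 0.8294.
sin(ω/2) = (a − b)/(a + b) = 0.1706/1.829 = 0.09328, so ω = 2 arcsin(0.09328) ≈ 10.7°.

10.7°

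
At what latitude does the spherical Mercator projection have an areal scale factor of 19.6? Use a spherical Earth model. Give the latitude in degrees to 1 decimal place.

Mercator areal scale is sec²φ.
sec²φ = 19.6  ⇒  cos²φ = 0.05102  ⇒  cos φ = 0.2259.
φ = arccos(0.2259) ≈ 76.9°.

76.9°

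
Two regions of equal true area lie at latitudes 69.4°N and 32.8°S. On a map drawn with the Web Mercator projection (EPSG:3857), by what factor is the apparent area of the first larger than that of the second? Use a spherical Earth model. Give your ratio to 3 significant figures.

Mercator areal scale is sec²φ.
At 69.4°: sec²(69.4°) = 1/0.3518² = 8.078.
At 32.8°: sec²(32.8°) = 1/0.8406² = 1.415.
Ratio = 8.078/1.415 = cos²(32.8°)/cos²(69.4°) ≈ 5.71.

5.71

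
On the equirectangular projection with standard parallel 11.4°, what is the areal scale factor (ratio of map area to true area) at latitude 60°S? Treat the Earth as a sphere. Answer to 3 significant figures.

With standard parallel φ₀ = 11.4°, the equirectangular projection gives x = Rλ cos φ₀, y = Rφ, so h = 1 and k = cos 11.4° / cos φ.
Areal scale = h·k = 1 × cos φ₀ / cos φ; at 60°, h = 1.000, k = 1.961, so h·k = 1.961.

1.96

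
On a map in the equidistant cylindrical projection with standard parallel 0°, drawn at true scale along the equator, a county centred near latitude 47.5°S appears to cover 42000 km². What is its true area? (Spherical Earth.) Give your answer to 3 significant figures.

Plate carrée maps x = Rλ, y = Rφ. The meridian scale is h = 1 and the parallel scale is k = 1/cos φ = sec φ.
Areal scale = h·k = 1 × sec φ; at 47.5°, h = 1.000, k = 1.480, so h·k = 1.480.
True area = apparent / (areal scale) = 42000 / 1.480 ≈ 28400 km².

28400 km²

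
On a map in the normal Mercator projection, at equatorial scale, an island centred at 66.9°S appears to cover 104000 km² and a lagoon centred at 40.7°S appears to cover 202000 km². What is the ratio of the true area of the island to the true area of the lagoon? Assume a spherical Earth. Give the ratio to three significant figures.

0.138

Since Mercator area scale is 1/cos²φ, the true area equals the apparent area multiplied by cos²φ.
True area of island: 104000 × cos²(66.9°) = 104000 × 0.1539 = 16010 km².
True area of lagoon: 202000 × cos²(40.7°) = 202000 × 0.5748 = 116100 km².
Ratio = 16010 / 116100 ≈ 0.138.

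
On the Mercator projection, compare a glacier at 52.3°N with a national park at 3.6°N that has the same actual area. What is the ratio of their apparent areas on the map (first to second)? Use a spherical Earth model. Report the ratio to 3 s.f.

Mercator is conformal with k = sec φ, so areal scale = k² = sec²φ.
At 52.3°: sec²(52.3°) = 1/0.6115² = 2.674.
At 3.6°: sec²(3.6°) = 1/0.9980² = 1.004.
Ratio = 2.674/1.004 = cos²(3.6°)/cos²(52.3°) ≈ 2.66.

2.66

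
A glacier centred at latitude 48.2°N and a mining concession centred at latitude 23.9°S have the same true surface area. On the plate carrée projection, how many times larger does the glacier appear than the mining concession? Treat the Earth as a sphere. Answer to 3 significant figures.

Plate carrée maps x = Rλ, y = Rφ. The meridian scale is h = 1 and the parallel scale is k = 1/cos φ = sec φ.
Areal scale at 48.2°: h·k = 1.000 × 1.500 = 1.500.
Areal scale at 23.9°: h·k = 1.000 × 1.094 = 1.094.
Ratio = 1.500/1.094 ≈ 1.37.

1.37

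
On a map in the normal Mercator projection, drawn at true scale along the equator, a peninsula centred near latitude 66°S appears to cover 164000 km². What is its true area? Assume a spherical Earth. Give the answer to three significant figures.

The Mercator projection is conformal; its linear scale factor is the same in every direction and equals sec φ = 1/cos φ.
Areal scale = k² = sec²φ = 1/cos²(66°) = 1/0.4067² = 6.045.
True area = apparent / (areal scale) = 164000 / 6.045 ≈ 27100 km².

27100 km²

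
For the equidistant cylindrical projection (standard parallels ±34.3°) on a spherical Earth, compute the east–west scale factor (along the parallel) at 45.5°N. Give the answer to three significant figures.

In the equirectangular projection with standard parallel φ₀ = 34.3° (x = Rλ cos φ₀, y = Rφ), meridians are true-scale (h = 1) and the parallel scale is k = cos φ₀ / cos φ.
k = cos 34.3° / cos 45.5° = 0.8261/0.7009 = 1.179.

1.18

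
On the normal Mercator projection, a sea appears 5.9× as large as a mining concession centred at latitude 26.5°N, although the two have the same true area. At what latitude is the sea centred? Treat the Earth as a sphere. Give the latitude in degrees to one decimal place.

68.4°

Mercator areal scale is sec²φ, so apparent-area ratio = sec²φ₁ / sec²φ₂ = cos²φ₂ / cos²φ₁.
cos²φ₂ / cos²φ₁ = 5.9  ⇒  cos φ₁ = cos 26.5° / √5.9 = 0.8949/2.429 = 0.3684.
φ₁ = arccos(0.3684) ≈ 68.4°.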